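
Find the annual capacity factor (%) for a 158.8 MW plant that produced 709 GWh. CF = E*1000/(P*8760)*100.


CF = 709 * 1000 / (158.8 * 8760) * 100 = 50.9673 %


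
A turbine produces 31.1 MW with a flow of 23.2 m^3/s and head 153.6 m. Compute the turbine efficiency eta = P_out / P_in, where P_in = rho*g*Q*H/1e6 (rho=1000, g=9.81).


P_in = 1000 * 9.81 * 23.2 * 153.6 / 1e6 = 34.9581 MW
eta = 31.1 / 34.9581 = 0.8896


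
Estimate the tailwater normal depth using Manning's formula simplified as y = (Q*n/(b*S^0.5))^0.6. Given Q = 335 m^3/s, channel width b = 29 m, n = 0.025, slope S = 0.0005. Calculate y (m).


y = (335 * 0.025 / (29 * 0.0005^0.5))^0.6 = 4.6415 m


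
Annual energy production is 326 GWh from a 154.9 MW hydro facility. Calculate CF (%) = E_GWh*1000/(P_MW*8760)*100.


CF = 326 * 1000 / (154.9 * 8760) * 100 = 24.0249 %


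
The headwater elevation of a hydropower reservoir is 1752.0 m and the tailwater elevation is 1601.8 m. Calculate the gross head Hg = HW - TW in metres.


Hg = 1752.0 - 1601.8 = 150.2000 m


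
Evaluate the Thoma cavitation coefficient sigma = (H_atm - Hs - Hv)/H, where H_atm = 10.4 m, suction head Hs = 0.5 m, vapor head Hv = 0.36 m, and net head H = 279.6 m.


sigma = (10.4 - 0.5 - 0.36) / 279.6 = 0.0341


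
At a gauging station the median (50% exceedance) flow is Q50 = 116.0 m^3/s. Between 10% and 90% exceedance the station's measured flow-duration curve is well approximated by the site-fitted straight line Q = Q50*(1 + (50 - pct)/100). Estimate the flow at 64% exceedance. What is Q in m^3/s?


Q = 116.0 * (1 + (50 - 64)/100) = 99.7600 m^3/s


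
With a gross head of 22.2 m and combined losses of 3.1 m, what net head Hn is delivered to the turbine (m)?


Hn = 22.2 - 3.1 = 19.1000 m


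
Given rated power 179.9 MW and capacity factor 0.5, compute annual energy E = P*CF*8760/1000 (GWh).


E = 179.9 * 0.5 * 8760 / 1000 = 787.9620 GWh


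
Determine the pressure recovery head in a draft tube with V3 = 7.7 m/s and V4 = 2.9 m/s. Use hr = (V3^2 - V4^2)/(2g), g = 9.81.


hr = (7.7^2 - 2.9^2) / (2*9.81) = 2.5933 m


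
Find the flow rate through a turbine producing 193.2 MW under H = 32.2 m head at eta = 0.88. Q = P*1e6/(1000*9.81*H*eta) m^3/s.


Q = 193.2 * 1e6 / (1000 * 9.81 * 32.2 * 0.88) = 695.0236 m^3/s


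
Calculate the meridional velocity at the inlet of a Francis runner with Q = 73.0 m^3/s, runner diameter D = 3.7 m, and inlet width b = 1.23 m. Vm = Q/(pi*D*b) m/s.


Vm = 73.0 / (pi * 3.7 * 1.23) = 5.1058 m/s


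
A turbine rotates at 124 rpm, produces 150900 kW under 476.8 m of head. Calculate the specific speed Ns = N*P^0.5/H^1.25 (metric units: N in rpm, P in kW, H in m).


Ns = 124 * 150900^0.5 / 476.8^1.25 = 21.6195


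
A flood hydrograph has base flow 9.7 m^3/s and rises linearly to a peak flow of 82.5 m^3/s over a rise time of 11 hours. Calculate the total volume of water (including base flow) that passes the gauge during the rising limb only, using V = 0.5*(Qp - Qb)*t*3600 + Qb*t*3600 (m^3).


V = 0.5*(82.5 - 9.7)*11*3600 + 9.7*11*3600 = 1.8256e+06 m^3


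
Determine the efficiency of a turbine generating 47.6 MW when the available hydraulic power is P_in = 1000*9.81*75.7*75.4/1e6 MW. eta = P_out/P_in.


P_in = 1000 * 9.81 * 75.7 * 75.4 / 1e6 = 55.9933 MW
eta = 47.6 / 55.9933 = 0.8501


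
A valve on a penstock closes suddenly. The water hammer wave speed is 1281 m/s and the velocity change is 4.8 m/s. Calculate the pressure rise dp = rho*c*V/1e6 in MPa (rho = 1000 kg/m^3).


dp = 1000 * 1281 * 4.8 / 1e6 = 6.1488 MPa


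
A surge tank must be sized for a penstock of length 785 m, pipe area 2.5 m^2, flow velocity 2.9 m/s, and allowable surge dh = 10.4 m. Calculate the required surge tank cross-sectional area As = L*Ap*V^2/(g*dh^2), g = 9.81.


As = 785 * 2.5 * 2.9^2 / (9.81 * 10.4^2) = 15.5550 m^2


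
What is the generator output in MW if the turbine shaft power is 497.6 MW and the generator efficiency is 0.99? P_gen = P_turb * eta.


P_gen = 497.6 * 0.99 = 492.6240 MW


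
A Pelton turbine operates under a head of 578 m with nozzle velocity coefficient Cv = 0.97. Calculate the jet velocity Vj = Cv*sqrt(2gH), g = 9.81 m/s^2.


Vj = 0.97 * sqrt(2*9.81*578) = 103.2964 m/s


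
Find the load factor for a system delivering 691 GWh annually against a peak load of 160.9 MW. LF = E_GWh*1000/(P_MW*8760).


LF = 691 * 1000 / (160.9 * 8760) = 0.4903


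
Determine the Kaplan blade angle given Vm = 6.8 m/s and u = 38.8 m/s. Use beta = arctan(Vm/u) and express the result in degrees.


beta = arctan(6.8 / 38.8) = 9.9406 degrees


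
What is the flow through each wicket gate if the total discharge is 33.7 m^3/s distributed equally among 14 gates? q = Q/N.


q = 33.7 / 14 = 2.4071 m^3/s


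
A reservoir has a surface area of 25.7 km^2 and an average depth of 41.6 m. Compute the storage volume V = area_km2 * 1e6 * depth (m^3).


V = 25.7 * 1e6 * 41.6 = 1.0691e+09 m^3


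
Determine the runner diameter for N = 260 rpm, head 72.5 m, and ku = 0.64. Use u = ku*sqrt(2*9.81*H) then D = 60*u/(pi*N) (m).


u = 0.64 * sqrt(2*9.81*72.5) = 24.1378 m/s
D = 60 * 24.1378 / (pi * 260) = 1.7731 m


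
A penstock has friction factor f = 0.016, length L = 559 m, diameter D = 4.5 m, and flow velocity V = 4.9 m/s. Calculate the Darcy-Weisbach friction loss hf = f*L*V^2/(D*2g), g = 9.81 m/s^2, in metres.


hf = 0.016 * 559 * 4.9^2 / (4.5 * 2 * 9.81) = 2.4323 m


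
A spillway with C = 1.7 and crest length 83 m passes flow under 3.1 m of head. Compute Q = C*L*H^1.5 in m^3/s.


Q = 1.7 * 83 * 3.1^1.5 = 770.1398 m^3/s


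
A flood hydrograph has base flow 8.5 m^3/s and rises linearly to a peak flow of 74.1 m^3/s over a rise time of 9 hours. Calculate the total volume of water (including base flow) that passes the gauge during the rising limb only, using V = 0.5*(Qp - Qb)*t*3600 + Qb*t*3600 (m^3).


V = 0.5*(74.1 - 8.5)*9*3600 + 8.5*9*3600 = 1.3381e+06 m^3


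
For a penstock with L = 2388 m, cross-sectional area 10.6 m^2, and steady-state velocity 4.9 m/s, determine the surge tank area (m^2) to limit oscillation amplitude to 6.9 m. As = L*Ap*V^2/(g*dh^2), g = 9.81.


As = 2388 * 10.6 * 4.9^2 / (9.81 * 6.9^2) = 1301.2632 m^2


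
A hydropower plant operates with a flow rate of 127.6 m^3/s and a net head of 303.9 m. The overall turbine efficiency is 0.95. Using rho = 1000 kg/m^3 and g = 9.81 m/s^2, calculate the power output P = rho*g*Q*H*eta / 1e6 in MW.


P = 1000 * 9.81 * 127.6 * 303.9 * 0.95 / 1e6 = 361.3882 MW


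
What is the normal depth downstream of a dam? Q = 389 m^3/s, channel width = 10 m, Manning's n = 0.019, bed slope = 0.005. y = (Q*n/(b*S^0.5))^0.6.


y = (389 * 0.019 / (10 * 0.005^0.5))^0.6 = 4.0882 m


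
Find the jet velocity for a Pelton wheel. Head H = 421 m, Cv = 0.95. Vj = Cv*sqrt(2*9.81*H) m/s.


Vj = 0.95 * sqrt(2*9.81*421) = 86.3404 m/s


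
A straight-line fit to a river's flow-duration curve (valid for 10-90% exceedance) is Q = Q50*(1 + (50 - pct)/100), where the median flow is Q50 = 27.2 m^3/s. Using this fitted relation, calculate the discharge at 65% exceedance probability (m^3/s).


Q = 27.2 * (1 + (50 - 65)/100) = 23.1200 m^3/s


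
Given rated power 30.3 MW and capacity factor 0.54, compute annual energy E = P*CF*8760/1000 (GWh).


E = 30.3 * 0.54 * 8760 / 1000 = 143.3311 GWh


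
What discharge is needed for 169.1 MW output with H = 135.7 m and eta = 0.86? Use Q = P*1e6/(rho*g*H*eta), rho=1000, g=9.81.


Q = 169.1 * 1e6 / (1000 * 9.81 * 135.7 * 0.86) = 147.7054 m^3/s


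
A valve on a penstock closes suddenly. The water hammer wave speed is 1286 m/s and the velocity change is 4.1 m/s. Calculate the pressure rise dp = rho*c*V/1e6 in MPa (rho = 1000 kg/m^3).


dp = 1000 * 1286 * 4.1 / 1e6 = 5.2726 MPa


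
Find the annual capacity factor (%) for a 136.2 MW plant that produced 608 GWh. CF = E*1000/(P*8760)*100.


CF = 608 * 1000 / (136.2 * 8760) * 100 = 50.9592 %


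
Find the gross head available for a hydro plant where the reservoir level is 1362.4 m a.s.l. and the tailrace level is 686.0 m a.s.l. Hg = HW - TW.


Hg = 1362.4 - 686.0 = 676.4000 m


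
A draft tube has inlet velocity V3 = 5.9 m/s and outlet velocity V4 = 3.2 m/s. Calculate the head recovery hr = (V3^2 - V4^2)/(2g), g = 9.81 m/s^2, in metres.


hr = (5.9^2 - 3.2^2) / (2*9.81) = 1.2523 m


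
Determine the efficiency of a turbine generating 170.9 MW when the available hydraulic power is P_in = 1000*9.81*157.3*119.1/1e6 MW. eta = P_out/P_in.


P_in = 1000 * 9.81 * 157.3 * 119.1 / 1e6 = 183.7848 MW
eta = 170.9 / 183.7848 = 0.9299


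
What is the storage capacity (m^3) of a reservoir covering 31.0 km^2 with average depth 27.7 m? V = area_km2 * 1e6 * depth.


V = 31.0 * 1e6 * 27.7 = 8.5870e+08 m^3


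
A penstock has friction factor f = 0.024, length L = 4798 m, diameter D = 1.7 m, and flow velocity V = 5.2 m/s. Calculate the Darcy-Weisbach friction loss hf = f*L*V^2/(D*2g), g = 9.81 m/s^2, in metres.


hf = 0.024 * 4798 * 5.2^2 / (1.7 * 2 * 9.81) = 93.3534 m


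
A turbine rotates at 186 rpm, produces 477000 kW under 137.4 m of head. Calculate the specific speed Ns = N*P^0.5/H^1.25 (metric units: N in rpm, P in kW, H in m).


Ns = 186 * 477000^0.5 / 137.4^1.25 = 273.0793


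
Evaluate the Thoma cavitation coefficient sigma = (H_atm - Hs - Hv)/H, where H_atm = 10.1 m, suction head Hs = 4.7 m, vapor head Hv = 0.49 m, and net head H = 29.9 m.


sigma = (10.1 - 4.7 - 0.49) / 29.9 = 0.1642


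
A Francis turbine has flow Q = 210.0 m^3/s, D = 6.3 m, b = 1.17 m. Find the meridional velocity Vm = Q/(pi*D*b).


Vm = 210.0 / (pi * 6.3 * 1.17) = 9.0687 m/s


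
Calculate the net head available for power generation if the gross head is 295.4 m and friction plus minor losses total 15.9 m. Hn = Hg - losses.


Hn = 295.4 - 15.9 = 279.5000 m


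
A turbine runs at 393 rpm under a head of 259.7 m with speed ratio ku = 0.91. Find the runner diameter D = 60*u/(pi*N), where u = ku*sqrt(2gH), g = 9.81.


u = 0.91 * sqrt(2*9.81*259.7) = 64.9571 m/s
D = 60 * 64.9571 / (pi * 393) = 3.1567 m


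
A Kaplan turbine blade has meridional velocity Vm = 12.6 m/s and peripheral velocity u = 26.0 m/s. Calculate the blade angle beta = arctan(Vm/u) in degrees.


beta = arctan(12.6 / 26.0) = 25.8555 degrees


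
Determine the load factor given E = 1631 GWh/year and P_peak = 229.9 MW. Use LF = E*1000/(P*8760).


LF = 1631 * 1000 / (229.9 * 8760) = 0.8099


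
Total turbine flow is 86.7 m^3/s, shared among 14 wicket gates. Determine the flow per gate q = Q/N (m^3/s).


q = 86.7 / 14 = 6.1929 m^3/s


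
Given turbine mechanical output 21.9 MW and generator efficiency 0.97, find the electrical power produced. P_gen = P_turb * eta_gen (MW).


P_gen = 21.9 * 0.97 = 21.2430 MW


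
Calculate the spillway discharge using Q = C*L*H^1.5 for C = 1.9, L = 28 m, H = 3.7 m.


Q = 1.9 * 28 * 3.7^1.5 = 378.6293 m^3/s


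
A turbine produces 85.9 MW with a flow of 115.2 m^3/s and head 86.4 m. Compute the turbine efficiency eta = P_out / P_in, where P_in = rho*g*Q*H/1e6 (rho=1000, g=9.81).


P_in = 1000 * 9.81 * 115.2 * 86.4 / 1e6 = 97.6417 MW
eta = 85.9 / 97.6417 = 0.8797


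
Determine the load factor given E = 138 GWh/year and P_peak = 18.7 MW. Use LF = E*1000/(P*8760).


LF = 138 * 1000 / (18.7 * 8760) = 0.8424


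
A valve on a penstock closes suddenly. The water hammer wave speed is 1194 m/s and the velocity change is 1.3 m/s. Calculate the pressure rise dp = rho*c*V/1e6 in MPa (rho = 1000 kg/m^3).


dp = 1000 * 1194 * 1.3 / 1e6 = 1.5522 MPa


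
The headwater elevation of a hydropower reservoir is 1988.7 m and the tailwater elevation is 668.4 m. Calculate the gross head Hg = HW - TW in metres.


Hg = 1988.7 - 668.4 = 1320.3000 m


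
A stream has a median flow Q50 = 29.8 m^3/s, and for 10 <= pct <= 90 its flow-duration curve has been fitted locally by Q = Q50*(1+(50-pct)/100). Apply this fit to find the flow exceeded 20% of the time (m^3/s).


Q = 29.8 * (1 + (50 - 20)/100) = 38.7400 m^3/s


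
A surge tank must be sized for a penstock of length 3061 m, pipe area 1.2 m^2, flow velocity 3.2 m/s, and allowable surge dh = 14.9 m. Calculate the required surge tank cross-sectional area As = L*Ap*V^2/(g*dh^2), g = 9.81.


As = 3061 * 1.2 * 3.2^2 / (9.81 * 14.9^2) = 17.2704 m^2


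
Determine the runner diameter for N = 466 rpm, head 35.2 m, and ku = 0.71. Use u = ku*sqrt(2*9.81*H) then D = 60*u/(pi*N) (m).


u = 0.71 * sqrt(2*9.81*35.2) = 18.6586 m/s
D = 60 * 18.6586 / (pi * 466) = 0.7647 m


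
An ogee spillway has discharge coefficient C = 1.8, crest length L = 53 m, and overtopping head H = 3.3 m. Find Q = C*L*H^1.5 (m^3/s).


Q = 1.8 * 53 * 3.3^1.5 = 571.8989 m^3/s


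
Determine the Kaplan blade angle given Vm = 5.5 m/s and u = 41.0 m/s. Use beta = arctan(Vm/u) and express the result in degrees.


beta = arctan(5.5 / 41.0) = 7.6404 degrees


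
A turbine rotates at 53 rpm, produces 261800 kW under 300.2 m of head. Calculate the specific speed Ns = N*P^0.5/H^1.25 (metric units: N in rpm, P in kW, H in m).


Ns = 53 * 261800^0.5 / 300.2^1.25 = 21.7019


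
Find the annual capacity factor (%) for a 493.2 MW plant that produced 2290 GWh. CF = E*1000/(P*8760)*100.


CF = 2290 * 1000 / (493.2 * 8760) * 100 = 53.0040 %


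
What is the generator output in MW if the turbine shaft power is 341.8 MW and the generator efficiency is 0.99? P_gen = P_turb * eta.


P_gen = 341.8 * 0.99 = 338.3820 MW


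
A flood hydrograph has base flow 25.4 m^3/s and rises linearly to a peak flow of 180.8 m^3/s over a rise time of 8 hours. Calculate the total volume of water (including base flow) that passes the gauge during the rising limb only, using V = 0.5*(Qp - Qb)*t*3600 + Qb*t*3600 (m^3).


V = 0.5*(180.8 - 25.4)*8*3600 + 25.4*8*3600 = 2.9693e+06 m^3


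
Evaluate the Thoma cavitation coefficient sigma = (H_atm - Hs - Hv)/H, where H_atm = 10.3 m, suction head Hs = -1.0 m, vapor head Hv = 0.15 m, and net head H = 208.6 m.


sigma = (10.3 - (-1.0) - 0.15) / 208.6 = 0.0535


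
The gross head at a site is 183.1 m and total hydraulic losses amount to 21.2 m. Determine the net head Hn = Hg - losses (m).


Hn = 183.1 - 21.2 = 161.9000 m


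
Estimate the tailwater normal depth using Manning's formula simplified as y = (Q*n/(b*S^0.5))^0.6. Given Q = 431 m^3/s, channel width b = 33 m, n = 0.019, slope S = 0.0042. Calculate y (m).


y = (431 * 0.019 / (33 * 0.0042^0.5))^0.6 = 2.2380 m


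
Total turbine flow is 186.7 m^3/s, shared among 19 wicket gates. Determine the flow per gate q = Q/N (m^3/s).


q = 186.7 / 19 = 9.8263 m^3/s


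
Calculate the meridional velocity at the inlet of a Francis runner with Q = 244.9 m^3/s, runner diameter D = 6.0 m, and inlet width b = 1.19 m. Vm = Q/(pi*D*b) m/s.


Vm = 244.9 / (pi * 6.0 * 1.19) = 10.9179 m/s


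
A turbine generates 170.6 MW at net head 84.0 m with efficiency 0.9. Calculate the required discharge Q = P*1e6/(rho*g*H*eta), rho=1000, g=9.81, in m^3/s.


Q = 170.6 * 1e6 / (1000 * 9.81 * 84.0 * 0.9) = 230.0320 m^3/s


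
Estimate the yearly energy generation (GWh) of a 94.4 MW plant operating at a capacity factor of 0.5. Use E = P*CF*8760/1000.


E = 94.4 * 0.5 * 8760 / 1000 = 413.4720 GWh


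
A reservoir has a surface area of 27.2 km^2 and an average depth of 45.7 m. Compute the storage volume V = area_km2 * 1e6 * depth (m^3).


V = 27.2 * 1e6 * 45.7 = 1.2430e+09 m^3


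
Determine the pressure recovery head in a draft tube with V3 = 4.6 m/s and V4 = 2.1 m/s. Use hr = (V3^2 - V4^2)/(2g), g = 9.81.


hr = (4.6^2 - 2.1^2) / (2*9.81) = 0.8537 m


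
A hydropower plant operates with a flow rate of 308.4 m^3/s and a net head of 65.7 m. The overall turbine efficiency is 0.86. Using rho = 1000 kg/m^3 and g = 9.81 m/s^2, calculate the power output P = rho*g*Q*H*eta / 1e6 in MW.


P = 1000 * 9.81 * 308.4 * 65.7 * 0.86 / 1e6 = 170.9414 MW


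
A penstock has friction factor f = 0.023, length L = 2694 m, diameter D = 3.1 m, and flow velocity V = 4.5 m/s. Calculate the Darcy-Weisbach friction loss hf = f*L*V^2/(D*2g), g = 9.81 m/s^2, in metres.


hf = 0.023 * 2694 * 4.5^2 / (3.1 * 2 * 9.81) = 20.6296 m


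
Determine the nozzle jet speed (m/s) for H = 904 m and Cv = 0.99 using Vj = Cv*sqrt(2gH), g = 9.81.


Vj = 0.99 * sqrt(2*9.81*904) = 131.8466 m/s


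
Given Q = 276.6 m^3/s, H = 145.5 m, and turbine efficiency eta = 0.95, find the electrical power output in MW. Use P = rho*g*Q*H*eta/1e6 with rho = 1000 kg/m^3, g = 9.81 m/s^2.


P = 1000 * 9.81 * 276.6 * 145.5 * 0.95 / 1e6 = 375.0661 MW


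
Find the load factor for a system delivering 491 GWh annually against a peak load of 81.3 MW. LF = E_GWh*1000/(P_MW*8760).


LF = 491 * 1000 / (81.3 * 8760) = 0.6894


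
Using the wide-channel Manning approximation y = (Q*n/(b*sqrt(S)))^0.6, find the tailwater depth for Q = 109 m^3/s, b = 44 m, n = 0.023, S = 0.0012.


y = (109 * 0.023 / (44 * 0.0012^0.5))^0.6 = 1.3479 m


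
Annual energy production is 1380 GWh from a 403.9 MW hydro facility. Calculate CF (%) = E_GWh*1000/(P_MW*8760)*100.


CF = 1380 * 1000 / (403.9 * 8760) * 100 = 39.0033 %


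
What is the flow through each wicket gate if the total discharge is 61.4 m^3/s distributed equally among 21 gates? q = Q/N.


q = 61.4 / 21 = 2.9238 m^3/s


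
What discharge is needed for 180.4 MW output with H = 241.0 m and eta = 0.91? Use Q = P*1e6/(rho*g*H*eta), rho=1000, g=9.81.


Q = 180.4 * 1e6 / (1000 * 9.81 * 241.0 * 0.91) = 83.8512 m^3/s


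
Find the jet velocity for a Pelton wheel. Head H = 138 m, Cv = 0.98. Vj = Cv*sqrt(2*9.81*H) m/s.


Vj = 0.98 * sqrt(2*9.81*138) = 50.9935 m/s


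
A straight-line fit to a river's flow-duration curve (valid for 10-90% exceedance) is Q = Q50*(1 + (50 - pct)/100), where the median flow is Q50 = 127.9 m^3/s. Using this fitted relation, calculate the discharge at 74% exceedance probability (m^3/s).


Q = 127.9 * (1 + (50 - 74)/100) = 97.2040 m^3/s


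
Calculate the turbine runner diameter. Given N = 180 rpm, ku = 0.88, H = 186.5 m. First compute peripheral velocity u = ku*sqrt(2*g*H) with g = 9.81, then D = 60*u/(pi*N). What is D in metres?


u = 0.88 * sqrt(2*9.81*186.5) = 53.2319 m/s
D = 60 * 53.2319 / (pi * 180) = 5.6481 m


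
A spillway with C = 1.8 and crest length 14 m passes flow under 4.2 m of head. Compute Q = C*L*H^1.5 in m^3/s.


Q = 1.8 * 14 * 4.2^1.5 = 216.9075 m^3/s


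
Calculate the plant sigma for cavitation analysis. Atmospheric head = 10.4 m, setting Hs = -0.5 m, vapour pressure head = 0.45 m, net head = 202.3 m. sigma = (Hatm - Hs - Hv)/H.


sigma = (10.4 - (-0.5) - 0.45) / 202.3 = 0.0517


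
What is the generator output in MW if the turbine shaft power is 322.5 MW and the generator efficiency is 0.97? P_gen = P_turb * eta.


P_gen = 322.5 * 0.97 = 312.8250 MW


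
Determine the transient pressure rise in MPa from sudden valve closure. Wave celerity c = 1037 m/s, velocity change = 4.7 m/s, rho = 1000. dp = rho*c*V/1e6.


dp = 1000 * 1037 * 4.7 / 1e6 = 4.8739 MPa


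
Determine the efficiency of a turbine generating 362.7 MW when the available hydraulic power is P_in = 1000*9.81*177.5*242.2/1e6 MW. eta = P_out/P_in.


P_in = 1000 * 9.81 * 177.5 * 242.2 / 1e6 = 421.7368 MW
eta = 362.7 / 421.7368 = 0.8600


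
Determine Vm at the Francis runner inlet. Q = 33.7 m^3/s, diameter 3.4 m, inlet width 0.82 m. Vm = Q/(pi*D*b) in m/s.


Vm = 33.7 / (pi * 3.4 * 0.82) = 3.8476 m/s


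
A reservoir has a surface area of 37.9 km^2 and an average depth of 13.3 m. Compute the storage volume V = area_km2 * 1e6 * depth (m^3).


V = 37.9 * 1e6 * 13.3 = 5.0407e+08 m^3


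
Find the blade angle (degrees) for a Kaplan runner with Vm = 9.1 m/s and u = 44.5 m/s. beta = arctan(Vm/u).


beta = arctan(9.1 / 44.5) = 11.5573 degrees


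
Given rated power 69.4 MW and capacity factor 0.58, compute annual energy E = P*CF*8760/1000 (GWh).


E = 69.4 * 0.58 * 8760 / 1000 = 352.6075 GWh


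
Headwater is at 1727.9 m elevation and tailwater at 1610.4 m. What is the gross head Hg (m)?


Hg = 1727.9 - 1610.4 = 117.5000 m


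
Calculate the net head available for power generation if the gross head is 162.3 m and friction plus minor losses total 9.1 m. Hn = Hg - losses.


Hn = 162.3 - 9.1 = 153.2000 m


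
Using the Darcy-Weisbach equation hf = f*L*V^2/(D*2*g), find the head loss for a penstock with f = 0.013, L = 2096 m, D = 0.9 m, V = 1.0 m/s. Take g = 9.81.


hf = 0.013 * 2096 * 1.0^2 / (0.9 * 2 * 9.81) = 1.5431 m


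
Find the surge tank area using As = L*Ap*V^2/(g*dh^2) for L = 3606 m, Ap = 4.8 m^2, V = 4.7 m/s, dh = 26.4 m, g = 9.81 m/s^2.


As = 3606 * 4.8 * 4.7^2 / (9.81 * 26.4^2) = 55.9224 m^2


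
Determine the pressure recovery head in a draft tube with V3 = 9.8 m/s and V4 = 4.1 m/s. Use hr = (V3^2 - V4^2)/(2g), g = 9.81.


hr = (9.8^2 - 4.1^2) / (2*9.81) = 4.0382 m


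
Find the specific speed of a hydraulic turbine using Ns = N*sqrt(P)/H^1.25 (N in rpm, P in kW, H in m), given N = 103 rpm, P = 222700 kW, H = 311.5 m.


Ns = 103 * 222700^0.5 / 311.5^1.25 = 37.1428


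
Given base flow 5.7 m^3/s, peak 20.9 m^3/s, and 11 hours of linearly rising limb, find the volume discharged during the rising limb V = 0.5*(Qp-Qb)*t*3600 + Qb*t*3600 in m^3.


V = 0.5*(20.9 - 5.7)*11*3600 + 5.7*11*3600 = 526680.0000 m^3


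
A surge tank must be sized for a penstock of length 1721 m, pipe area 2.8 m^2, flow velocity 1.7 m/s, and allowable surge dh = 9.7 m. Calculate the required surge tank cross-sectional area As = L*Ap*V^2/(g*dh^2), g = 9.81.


As = 1721 * 2.8 * 1.7^2 / (9.81 * 9.7^2) = 15.0877 m^2


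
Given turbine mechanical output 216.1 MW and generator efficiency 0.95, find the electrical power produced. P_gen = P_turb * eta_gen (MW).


P_gen = 216.1 * 0.95 = 205.2950 MW


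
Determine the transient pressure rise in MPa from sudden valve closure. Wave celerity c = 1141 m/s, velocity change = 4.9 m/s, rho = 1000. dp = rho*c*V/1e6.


dp = 1000 * 1141 * 4.9 / 1e6 = 5.5909 MPa


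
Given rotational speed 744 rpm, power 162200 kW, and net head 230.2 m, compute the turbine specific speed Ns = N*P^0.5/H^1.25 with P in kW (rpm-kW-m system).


Ns = 744 * 162200^0.5 / 230.2^1.25 = 334.1694


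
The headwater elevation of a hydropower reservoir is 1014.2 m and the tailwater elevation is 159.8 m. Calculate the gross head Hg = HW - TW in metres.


Hg = 1014.2 - 159.8 = 854.4000 m


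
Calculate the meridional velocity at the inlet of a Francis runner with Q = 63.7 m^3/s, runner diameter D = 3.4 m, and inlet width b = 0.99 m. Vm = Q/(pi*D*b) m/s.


Vm = 63.7 / (pi * 3.4 * 0.99) = 6.0239 m/s


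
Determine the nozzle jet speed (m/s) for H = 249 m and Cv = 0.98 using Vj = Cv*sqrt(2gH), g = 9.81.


Vj = 0.98 * sqrt(2*9.81*249) = 68.4976 m/s


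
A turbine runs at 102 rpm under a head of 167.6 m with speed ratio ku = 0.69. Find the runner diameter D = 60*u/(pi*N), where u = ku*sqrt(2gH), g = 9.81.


u = 0.69 * sqrt(2*9.81*167.6) = 39.5672 m/s
D = 60 * 39.5672 / (pi * 102) = 7.4086 m


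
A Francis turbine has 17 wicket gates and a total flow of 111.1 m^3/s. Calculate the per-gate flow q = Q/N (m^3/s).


q = 111.1 / 17 = 6.5353 m^3/s


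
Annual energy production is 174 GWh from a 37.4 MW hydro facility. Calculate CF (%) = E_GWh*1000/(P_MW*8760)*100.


CF = 174 * 1000 / (37.4 * 8760) * 100 = 53.1097 %


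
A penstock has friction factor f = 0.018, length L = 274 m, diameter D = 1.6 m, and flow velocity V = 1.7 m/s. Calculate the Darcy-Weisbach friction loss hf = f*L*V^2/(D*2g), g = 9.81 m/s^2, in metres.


hf = 0.018 * 274 * 1.7^2 / (1.6 * 2 * 9.81) = 0.4540 m


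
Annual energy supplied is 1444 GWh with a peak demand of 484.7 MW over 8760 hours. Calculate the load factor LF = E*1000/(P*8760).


LF = 1444 * 1000 / (484.7 * 8760) = 0.3401


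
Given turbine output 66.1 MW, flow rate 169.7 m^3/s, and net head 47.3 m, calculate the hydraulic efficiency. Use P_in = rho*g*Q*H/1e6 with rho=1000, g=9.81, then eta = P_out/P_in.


P_in = 1000 * 9.81 * 169.7 * 47.3 / 1e6 = 78.7430 MW
eta = 66.1 / 78.7430 = 0.8394


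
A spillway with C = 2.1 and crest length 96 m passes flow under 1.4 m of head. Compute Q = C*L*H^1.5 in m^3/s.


Q = 2.1 * 96 * 1.4^1.5 = 333.9509 m^3/s


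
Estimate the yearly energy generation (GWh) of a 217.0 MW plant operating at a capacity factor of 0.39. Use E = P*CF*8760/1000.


E = 217.0 * 0.39 * 8760 / 1000 = 741.3588 GWh


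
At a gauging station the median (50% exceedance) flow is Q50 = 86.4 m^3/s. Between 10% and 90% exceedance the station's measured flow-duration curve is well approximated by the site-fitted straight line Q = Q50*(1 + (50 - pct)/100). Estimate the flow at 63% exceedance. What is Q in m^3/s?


Q = 86.4 * (1 + (50 - 63)/100) = 75.1680 m^3/s


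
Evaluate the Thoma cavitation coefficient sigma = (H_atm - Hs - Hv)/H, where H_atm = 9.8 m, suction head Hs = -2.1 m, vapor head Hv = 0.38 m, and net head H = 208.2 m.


sigma = (9.8 - (-2.1) - 0.38) / 208.2 = 0.0553


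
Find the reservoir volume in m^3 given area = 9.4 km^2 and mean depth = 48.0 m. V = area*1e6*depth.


V = 9.4 * 1e6 * 48.0 = 4.5120e+08 m^3


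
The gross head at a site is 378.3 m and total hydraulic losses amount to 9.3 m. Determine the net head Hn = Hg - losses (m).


Hn = 378.3 - 9.3 = 369.0000 m


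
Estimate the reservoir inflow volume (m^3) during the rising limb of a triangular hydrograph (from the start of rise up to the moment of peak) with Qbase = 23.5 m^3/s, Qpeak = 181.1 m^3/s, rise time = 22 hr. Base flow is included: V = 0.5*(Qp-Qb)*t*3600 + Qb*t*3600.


V = 0.5*(181.1 - 23.5)*22*3600 + 23.5*22*3600 = 8.1022e+06 m^3


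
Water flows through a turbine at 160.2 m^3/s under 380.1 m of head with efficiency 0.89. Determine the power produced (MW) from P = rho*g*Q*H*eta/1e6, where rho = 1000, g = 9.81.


P = 1000 * 9.81 * 160.2 * 380.1 * 0.89 / 1e6 = 531.6421 MW


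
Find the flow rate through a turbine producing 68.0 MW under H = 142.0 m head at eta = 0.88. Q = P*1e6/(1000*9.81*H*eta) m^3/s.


Q = 68.0 * 1e6 / (1000 * 9.81 * 142.0 * 0.88) = 55.4714 m^3/s


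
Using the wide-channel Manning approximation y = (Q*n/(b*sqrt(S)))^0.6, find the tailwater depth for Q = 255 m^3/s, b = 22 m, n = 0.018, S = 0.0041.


y = (255 * 0.018 / (22 * 0.0041^0.5))^0.6 = 2.0314 m


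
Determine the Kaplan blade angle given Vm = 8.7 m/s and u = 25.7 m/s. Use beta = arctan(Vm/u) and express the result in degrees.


beta = arctan(8.7 / 25.7) = 18.7021 degrees


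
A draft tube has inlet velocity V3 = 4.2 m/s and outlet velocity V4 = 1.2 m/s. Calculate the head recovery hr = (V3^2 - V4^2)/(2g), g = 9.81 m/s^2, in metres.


hr = (4.2^2 - 1.2^2) / (2*9.81) = 0.8257 m


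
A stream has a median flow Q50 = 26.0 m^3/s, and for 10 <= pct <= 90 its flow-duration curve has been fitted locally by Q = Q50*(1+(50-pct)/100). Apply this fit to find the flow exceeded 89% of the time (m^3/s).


Q = 26.0 * (1 + (50 - 89)/100) = 15.8600 m^3/s


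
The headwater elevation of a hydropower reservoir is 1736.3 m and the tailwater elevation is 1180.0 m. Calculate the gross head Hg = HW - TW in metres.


Hg = 1736.3 - 1180.0 = 556.3000 m


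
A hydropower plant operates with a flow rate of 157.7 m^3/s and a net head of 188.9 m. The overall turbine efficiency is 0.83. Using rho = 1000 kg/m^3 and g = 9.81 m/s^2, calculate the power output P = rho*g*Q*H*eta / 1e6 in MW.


P = 1000 * 9.81 * 157.7 * 188.9 * 0.83 / 1e6 = 242.5553 MW


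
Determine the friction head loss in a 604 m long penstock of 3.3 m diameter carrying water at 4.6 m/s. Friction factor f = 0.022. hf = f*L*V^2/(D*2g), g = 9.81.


hf = 0.022 * 604 * 4.6^2 / (3.3 * 2 * 9.81) = 4.3427 m


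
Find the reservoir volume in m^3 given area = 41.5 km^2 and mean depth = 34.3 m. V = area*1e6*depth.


V = 41.5 * 1e6 * 34.3 = 1.4234e+09 m^3


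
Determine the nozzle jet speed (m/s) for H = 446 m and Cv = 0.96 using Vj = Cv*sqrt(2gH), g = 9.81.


Vj = 0.96 * sqrt(2*9.81*446) = 89.8024 m/s


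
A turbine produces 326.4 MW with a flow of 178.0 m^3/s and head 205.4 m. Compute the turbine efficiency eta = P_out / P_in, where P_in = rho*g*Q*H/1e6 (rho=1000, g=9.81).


P_in = 1000 * 9.81 * 178.0 * 205.4 / 1e6 = 358.6654 MW
eta = 326.4 / 358.6654 = 0.9100


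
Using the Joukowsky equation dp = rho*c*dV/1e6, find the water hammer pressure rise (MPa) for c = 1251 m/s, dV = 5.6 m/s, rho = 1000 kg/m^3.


dp = 1000 * 1251 * 5.6 / 1e6 = 7.0056 MPa


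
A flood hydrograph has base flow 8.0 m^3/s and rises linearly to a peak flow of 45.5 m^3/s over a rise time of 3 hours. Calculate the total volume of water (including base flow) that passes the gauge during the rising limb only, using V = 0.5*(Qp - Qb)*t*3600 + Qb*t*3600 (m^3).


V = 0.5*(45.5 - 8.0)*3*3600 + 8.0*3*3600 = 288900.0000 m^3


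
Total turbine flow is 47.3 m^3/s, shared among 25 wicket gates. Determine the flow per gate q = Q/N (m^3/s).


q = 47.3 / 25 = 1.8920 m^3/s


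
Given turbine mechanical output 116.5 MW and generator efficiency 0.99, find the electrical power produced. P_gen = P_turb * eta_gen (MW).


P_gen = 116.5 * 0.99 = 115.3350 MW


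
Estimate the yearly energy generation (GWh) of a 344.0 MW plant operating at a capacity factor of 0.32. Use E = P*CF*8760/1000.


E = 344.0 * 0.32 * 8760 / 1000 = 964.3008 GWh


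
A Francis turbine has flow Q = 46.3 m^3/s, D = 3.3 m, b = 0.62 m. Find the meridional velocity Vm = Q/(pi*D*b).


Vm = 46.3 / (pi * 3.3 * 0.62) = 7.2032 m/s


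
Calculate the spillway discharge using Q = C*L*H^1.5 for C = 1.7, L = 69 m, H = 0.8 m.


Q = 1.7 * 69 * 0.8^1.5 = 83.9330 m^3/s


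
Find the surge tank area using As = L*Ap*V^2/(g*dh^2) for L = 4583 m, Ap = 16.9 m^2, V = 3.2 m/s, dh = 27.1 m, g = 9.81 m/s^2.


As = 4583 * 16.9 * 3.2^2 / (9.81 * 27.1^2) = 110.0852 m^2


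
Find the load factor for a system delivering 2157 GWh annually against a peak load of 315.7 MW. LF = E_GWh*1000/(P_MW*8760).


LF = 2157 * 1000 / (315.7 * 8760) = 0.7800


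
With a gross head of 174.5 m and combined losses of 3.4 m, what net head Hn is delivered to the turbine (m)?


Hn = 174.5 - 3.4 = 171.1000 m


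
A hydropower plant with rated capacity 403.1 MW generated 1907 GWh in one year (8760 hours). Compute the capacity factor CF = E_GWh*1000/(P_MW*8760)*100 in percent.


CF = 1907 * 1000 / (403.1 * 8760) * 100 = 54.0050 %


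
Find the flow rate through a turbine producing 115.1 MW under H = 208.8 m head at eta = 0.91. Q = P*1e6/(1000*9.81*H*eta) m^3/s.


Q = 115.1 * 1e6 / (1000 * 9.81 * 208.8 * 0.91) = 61.7496 m^3/s


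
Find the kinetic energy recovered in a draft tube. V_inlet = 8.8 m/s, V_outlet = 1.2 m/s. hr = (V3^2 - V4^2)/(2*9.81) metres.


hr = (8.8^2 - 1.2^2) / (2*9.81) = 3.8736 m


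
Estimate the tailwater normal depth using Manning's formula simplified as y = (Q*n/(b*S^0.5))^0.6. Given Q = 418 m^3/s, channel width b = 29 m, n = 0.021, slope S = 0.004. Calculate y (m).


y = (418 * 0.021 / (29 * 0.004^0.5))^0.6 = 2.5585 m


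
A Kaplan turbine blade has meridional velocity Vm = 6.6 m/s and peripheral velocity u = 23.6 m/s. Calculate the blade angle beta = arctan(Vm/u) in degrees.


beta = arctan(6.6 / 23.6) = 15.6242 degrees


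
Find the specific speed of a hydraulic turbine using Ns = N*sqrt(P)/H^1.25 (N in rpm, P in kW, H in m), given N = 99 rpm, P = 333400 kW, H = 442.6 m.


Ns = 99 * 333400^0.5 / 442.6^1.25 = 28.1581


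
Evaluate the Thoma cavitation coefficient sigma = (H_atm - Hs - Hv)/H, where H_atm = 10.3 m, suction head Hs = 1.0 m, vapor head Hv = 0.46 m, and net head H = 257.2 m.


sigma = (10.3 - 1.0 - 0.46) / 257.2 = 0.0344


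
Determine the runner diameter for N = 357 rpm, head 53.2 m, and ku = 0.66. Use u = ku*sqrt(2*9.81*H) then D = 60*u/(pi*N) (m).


u = 0.66 * sqrt(2*9.81*53.2) = 21.3230 m/s
D = 60 * 21.3230 / (pi * 357) = 1.1407 m


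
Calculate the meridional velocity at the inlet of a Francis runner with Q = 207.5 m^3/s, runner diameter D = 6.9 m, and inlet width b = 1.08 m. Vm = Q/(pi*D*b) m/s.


Vm = 207.5 / (pi * 6.9 * 1.08) = 8.8633 m/s


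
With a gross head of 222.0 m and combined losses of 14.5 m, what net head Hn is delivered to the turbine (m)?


Hn = 222.0 - 14.5 = 207.5000 m


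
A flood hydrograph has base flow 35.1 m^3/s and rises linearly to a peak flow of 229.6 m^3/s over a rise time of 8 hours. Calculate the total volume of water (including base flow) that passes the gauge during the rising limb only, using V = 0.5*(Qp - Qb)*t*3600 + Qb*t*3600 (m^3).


V = 0.5*(229.6 - 35.1)*8*3600 + 35.1*8*3600 = 3.8117e+06 m^3


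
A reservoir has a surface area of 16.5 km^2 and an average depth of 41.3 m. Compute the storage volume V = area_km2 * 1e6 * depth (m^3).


V = 16.5 * 1e6 * 41.3 = 6.8145e+08 m^3


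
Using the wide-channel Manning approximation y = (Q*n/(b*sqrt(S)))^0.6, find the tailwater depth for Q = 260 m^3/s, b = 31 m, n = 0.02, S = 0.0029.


y = (260 * 0.02 / (31 * 0.0029^0.5))^0.6 = 1.9773 m


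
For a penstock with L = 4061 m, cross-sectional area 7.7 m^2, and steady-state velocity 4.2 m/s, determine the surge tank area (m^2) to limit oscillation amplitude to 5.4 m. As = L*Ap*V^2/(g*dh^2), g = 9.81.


As = 4061 * 7.7 * 4.2^2 / (9.81 * 5.4^2) = 1928.2608 m^2


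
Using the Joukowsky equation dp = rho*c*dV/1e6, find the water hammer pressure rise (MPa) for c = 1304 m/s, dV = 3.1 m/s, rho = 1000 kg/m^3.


dp = 1000 * 1304 * 3.1 / 1e6 = 4.0424 MPa


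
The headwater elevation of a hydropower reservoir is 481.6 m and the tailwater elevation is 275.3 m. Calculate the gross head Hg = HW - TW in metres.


Hg = 481.6 - 275.3 = 206.3000 m


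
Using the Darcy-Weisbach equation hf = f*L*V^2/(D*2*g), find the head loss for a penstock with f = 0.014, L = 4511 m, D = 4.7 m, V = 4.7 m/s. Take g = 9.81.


hf = 0.014 * 4511 * 4.7^2 / (4.7 * 2 * 9.81) = 15.1286 m


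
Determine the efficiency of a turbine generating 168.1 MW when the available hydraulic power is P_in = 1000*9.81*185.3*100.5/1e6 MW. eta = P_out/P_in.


P_in = 1000 * 9.81 * 185.3 * 100.5 / 1e6 = 182.6882 MW
eta = 168.1 / 182.6882 = 0.9201


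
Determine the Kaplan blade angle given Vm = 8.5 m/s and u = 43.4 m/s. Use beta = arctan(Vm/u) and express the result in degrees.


beta = arctan(8.5 / 43.4) = 11.0813 degrees


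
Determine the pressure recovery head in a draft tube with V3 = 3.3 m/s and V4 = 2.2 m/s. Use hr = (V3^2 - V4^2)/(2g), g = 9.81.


hr = (3.3^2 - 2.2^2) / (2*9.81) = 0.3084 m


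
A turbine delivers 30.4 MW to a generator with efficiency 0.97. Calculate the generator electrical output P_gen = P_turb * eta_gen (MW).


P_gen = 30.4 * 0.97 = 29.4880 MW


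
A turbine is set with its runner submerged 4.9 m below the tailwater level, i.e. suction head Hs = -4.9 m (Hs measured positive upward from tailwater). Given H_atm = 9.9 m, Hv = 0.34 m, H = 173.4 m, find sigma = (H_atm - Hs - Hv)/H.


sigma = (9.9 - (-4.9) - 0.34) / 173.4 = 0.0834


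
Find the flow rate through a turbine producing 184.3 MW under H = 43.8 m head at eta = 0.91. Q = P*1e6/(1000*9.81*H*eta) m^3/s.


Q = 184.3 * 1e6 / (1000 * 9.81 * 43.8 * 0.91) = 471.3471 m^3/s


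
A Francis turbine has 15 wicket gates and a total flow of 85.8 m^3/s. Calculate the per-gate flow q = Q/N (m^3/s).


q = 85.8 / 15 = 5.7200 m^3/s


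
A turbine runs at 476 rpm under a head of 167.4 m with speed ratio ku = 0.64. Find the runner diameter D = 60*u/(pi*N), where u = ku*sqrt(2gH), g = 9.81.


u = 0.64 * sqrt(2*9.81*167.4) = 36.6781 m/s
D = 60 * 36.6781 / (pi * 476) = 1.4716 m


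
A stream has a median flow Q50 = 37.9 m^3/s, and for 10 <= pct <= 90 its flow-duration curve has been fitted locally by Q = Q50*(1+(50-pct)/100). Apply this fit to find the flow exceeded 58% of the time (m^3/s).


Q = 37.9 * (1 + (50 - 58)/100) = 34.8680 m^3/s


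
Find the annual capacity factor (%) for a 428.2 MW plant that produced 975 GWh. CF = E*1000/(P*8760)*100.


CF = 975 * 1000 / (428.2 * 8760) * 100 = 25.9928 %


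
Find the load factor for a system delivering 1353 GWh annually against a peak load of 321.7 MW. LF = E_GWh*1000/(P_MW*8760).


LF = 1353 * 1000 / (321.7 * 8760) = 0.4801


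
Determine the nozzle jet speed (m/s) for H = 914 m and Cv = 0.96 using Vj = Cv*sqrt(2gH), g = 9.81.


Vj = 0.96 * sqrt(2*9.81*914) = 128.5564 m/s


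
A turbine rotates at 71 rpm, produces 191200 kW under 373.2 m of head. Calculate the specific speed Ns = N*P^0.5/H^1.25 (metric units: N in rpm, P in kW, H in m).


Ns = 71 * 191200^0.5 / 373.2^1.25 = 18.9267


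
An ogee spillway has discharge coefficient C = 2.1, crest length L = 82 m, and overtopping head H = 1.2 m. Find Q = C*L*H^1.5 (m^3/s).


Q = 2.1 * 82 * 1.2^1.5 = 226.3628 m^3/s


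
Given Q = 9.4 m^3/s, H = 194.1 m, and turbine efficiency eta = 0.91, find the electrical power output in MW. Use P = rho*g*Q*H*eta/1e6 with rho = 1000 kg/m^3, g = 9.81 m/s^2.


P = 1000 * 9.81 * 9.4 * 194.1 * 0.91 / 1e6 = 16.2879 MW


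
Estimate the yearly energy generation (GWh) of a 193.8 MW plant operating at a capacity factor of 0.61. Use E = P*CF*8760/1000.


E = 193.8 * 0.61 * 8760 / 1000 = 1035.5897 GWh


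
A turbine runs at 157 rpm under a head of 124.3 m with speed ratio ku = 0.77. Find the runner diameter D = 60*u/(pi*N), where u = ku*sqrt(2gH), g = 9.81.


u = 0.77 * sqrt(2*9.81*124.3) = 38.0256 m/s
D = 60 * 38.0256 / (pi * 157) = 4.6257 m


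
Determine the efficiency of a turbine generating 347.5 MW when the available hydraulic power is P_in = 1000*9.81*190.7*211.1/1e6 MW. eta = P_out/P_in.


P_in = 1000 * 9.81 * 190.7 * 211.1 / 1e6 = 394.9189 MW
eta = 347.5 / 394.9189 = 0.8799


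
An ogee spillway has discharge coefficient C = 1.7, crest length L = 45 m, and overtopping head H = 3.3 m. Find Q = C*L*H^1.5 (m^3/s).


Q = 1.7 * 45 * 3.3^1.5 = 458.5982 m^3/s


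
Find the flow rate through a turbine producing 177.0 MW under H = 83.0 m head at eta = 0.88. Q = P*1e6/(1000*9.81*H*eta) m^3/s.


Q = 177.0 * 1e6 / (1000 * 9.81 * 83.0 * 0.88) = 247.0265 m^3/s


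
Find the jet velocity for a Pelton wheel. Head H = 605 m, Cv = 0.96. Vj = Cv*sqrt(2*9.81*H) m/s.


Vj = 0.96 * sqrt(2*9.81*605) = 104.5920 m/s


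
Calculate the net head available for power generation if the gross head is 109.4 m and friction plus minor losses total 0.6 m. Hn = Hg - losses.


Hn = 109.4 - 0.6 = 108.8000 m


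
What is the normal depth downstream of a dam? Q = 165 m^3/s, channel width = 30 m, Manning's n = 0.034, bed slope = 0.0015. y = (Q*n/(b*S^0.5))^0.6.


y = (165 * 0.034 / (30 * 0.0015^0.5))^0.6 = 2.5720 m


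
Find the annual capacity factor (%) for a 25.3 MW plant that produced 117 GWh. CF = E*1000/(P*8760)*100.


CF = 117 * 1000 / (25.3 * 8760) * 100 = 52.7912 %


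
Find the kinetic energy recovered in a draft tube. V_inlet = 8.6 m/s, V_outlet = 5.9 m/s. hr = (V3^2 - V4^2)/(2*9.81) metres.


hr = (8.6^2 - 5.9^2) / (2*9.81) = 1.9954 m


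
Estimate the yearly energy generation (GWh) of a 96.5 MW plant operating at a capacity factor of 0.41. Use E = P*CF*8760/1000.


E = 96.5 * 0.41 * 8760 / 1000 = 346.5894 GWh
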